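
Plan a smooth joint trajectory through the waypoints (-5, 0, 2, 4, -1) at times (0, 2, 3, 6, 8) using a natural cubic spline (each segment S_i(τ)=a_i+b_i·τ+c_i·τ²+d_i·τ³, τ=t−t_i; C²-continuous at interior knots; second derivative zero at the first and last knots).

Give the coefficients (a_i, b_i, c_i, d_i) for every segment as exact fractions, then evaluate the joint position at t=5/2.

  seg 0: a=-5 b=1655/624 c=0 d=-95/2496
  seg 1: a=0 b=685/312 c=-95/416 d=41/1248
  seg 2: a=2 b=2293/1248 c=-27/208 d=-25/288
  seg 3: a=4 b=-401/312 c=-379/416 d=379/2496
S(5/2) = 3477/3328

Δ: Δ0=5/2, Δ1=2, Δ2=2/3, Δ3=-5/2
row 1: diag=6, rhs=-3; c'=1/6, d'=-1/2
row 2: denom=8−1·1/6=47/6; d'=(-8−1·-1/2)/(47/6)=-45/47
row 3: denom=10−3·18/47=416/47; d'=(-19−3·-45/47)/(416/47)=-379/208
back: M3=-379/208
back: M2=-45/47−18/47·-379/208=-27/104
back: M1=-1/2−1/6·-27/104=-95/208
M: M0=0, M1=-95/208, M2=-27/104, M3=-379/208, M4=0
seg 0: a=-5, c=M0/2=0, d=(M1−M0)/(6·2)=-95/2496, b=Δ0−h0·(2M0+M1)/6=1655/624
seg 1: a=0, c=M1/2=-95/416, d=(M2−M1)/(6·1)=41/1248, b=Δ1−h1·(2M1+M2)/6=685/312
seg 2: a=2, c=M2/2=-27/208, d=(M3−M2)/(6·3)=-25/288, b=Δ2−h2·(2M2+M3)/6=2293/1248
seg 3: a=4, c=M3/2=-379/416, d=(M4−M3)/(6·2)=379/2496, b=Δ3−h3·(2M3+M4)/6=-401/312
t_q=5/2 → seg 1, τ=1/2; S=0+685/312·τ+-95/416·τ²+41/1248·τ³=3477/3328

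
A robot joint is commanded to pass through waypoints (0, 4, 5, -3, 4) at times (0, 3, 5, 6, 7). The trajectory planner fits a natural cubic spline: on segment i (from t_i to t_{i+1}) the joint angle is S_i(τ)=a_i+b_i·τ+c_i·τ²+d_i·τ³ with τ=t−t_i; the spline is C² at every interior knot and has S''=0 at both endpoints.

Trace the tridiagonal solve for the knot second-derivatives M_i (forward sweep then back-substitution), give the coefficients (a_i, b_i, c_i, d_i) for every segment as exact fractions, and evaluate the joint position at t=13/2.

Δ: Δ0=4/3, Δ1=1/2, Δ2=-8, Δ3=7
row 1: diag=10, rhs=-5; c'=1/5, d'=-1/2
row 2: denom=6−2·1/5=28/5; d'=(-51−2·-1/2)/(28/5)=-125/14
row 3: denom=4−1·5/28=107/28; d'=(90−1·-125/14)/(107/28)=2770/107
back: M3=2770/107
back: M2=-125/14−5/28·2770/107=-1450/107
back: M1=-1/2−1/5·-1450/107=473/214
M: M0=0, M1=473/214, M2=-1450/107, M3=2770/107, M4=0
seg 0: a=0, c=M0/2=0, d=(M1−M0)/(6·3)=473/3852, b=Δ0−h0·(2M0+M1)/6=293/1284
seg 1: a=4, c=M1/2=473/428, d=(M2−M1)/(6·2)=-3373/2568, b=Δ1−h1·(2M1+M2)/6=2275/642
seg 2: a=5, c=M2/2=-725/107, d=(M3−M2)/(6·1)=2110/321, b=Δ2−h2·(2M2+M3)/6=-2503/321
seg 3: a=-3, c=M3/2=1385/107, d=(M4−M3)/(6·1)=-1385/321, b=Δ3−h3·(2M3+M4)/6=-523/321
t_q=13/2 → seg 3, τ=1/2; S=-3+-523/321·τ+1385/107·τ²+-1385/321·τ³=-957/856

  seg 0: a=0 b=293/1284 c=0 d=473/3852
  seg 1: a=4 b=2275/642 c=473/428 d=-3373/2568
  seg 2: a=5 b=-2503/321 c=-725/107 d=2110/321
  seg 3: a=-3 b=-523/321 c=1385/107 d=-1385/321
S(13/2) = -957/856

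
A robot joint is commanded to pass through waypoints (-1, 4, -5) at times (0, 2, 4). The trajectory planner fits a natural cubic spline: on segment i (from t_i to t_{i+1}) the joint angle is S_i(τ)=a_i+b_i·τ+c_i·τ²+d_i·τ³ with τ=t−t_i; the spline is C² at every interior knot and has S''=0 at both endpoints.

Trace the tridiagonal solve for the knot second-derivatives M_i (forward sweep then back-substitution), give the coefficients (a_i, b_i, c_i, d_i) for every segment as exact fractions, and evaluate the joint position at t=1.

Δ: Δ0=5/2, Δ1=-9/2
row 1: diag=8, rhs=-42; c'=1/4, d'=-21/4
back: M1=-21/4
M: M0=0, M1=-21/4, M2=0
seg 0: a=-1, c=M0/2=0, d=(M1−M0)/(6·2)=-7/16, b=Δ0−h0·(2M0+M1)/6=17/4
seg 1: a=4, c=M1/2=-21/8, d=(M2−M1)/(6·2)=7/16, b=Δ1−h1·(2M1+M2)/6=-1
t_q=1 → seg 0, τ=1; S=-1+17/4·τ+0·τ²+-7/16·τ³=45/16

  seg 0: a=-1 b=17/4 c=0 d=-7/16
  seg 1: a=4 b=-1 c=-21/8 d=7/16
S(1) = 45/16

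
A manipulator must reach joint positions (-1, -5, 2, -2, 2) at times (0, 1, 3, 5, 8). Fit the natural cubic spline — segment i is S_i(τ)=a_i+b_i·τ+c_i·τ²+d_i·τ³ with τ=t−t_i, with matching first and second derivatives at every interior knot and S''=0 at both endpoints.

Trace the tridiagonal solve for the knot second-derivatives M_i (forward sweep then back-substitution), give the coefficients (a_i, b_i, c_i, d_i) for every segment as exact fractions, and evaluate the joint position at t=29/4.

Δ: Δ0=-4, Δ1=7/2, Δ2=-2, Δ3=4/3
row 1: diag=6, rhs=45; c'=1/3, d'=15/2
row 2: denom=8−2·1/3=22/3; d'=(-33−2·15/2)/(22/3)=-72/11
row 3: denom=10−2·3/11=104/11; d'=(20−2·-72/11)/(104/11)=7/2
back: M3=7/2
back: M2=-72/11−3/11·7/2=-15/2
back: M1=15/2−1/3·-15/2=10
M: M0=0, M1=10, M2=-15/2, M3=7/2, M4=0
seg 0: a=-1, c=M0/2=0, d=(M1−M0)/(6·1)=5/3, b=Δ0−h0·(2M0+M1)/6=-17/3
seg 1: a=-5, c=M1/2=5, d=(M2−M1)/(6·2)=-35/24, b=Δ1−h1·(2M1+M2)/6=-2/3
seg 2: a=2, c=M2/2=-15/4, d=(M3−M2)/(6·2)=11/12, b=Δ2−h2·(2M2+M3)/6=11/6
seg 3: a=-2, c=M3/2=7/4, d=(M4−M3)/(6·3)=-7/36, b=Δ3−h3·(2M3+M4)/6=-13/6
t_q=29/4 → seg 3, τ=9/4; S=-2+-13/6·τ+7/4·τ²+-7/36·τ³=-59/256

  seg 0: a=-1 b=-17/3 c=0 d=5/3
  seg 1: a=-5 b=-2/3 c=5 d=-35/24
  seg 2: a=2 b=11/6 c=-15/4 d=11/12
  seg 3: a=-2 b=-13/6 c=7/4 d=-7/36
S(29/4) = -59/256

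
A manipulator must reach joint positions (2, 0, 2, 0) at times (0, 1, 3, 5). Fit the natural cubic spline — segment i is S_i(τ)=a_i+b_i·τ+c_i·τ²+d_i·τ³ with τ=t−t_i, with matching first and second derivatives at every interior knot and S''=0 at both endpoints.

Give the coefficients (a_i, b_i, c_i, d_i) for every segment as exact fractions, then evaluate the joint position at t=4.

Δ: Δ0=-2, Δ1=1, Δ2=-1
row 1: diag=6, rhs=18; c'=1/3, d'=3
row 2: denom=8−2·1/3=22/3; d'=(-12−2·3)/(22/3)=-27/11
back: M2=-27/11
back: M1=3−1/3·-27/11=42/11
M: M0=0, M1=42/11, M2=-27/11, M3=0
seg 0: a=2, c=M0/2=0, d=(M1−M0)/(6·1)=7/11, b=Δ0−h0·(2M0+M1)/6=-29/11
seg 1: a=0, c=M1/2=21/11, d=(M2−M1)/(6·2)=-23/44, b=Δ1−h1·(2M1+M2)/6=-8/11
seg 2: a=2, c=M2/2=-27/22, d=(M3−M2)/(6·2)=9/44, b=Δ2−h2·(2M2+M3)/6=7/11
t_q=4 → seg 2, τ=1; S=2+7/11·τ+-27/22·τ²+9/44·τ³=71/44

  seg 0: a=2 b=-29/11 c=0 d=7/11
  seg 1: a=0 b=-8/11 c=21/11 d=-23/44
  seg 2: a=2 b=7/11 c=-27/22 d=9/44
S(4) = 71/44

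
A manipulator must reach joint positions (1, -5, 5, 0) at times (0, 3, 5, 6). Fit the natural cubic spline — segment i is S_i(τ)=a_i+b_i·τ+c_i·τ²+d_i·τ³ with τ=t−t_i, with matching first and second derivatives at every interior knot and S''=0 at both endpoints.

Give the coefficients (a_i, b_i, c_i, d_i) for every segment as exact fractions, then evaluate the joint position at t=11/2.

Δ: Δ0=-2, Δ1=5, Δ2=-5
row 1: diag=10, rhs=42; c'=1/5, d'=21/5
row 2: denom=6−2·1/5=28/5; d'=(-60−2·21/5)/(28/5)=-171/14
back: M2=-171/14
back: M1=21/5−1/5·-171/14=93/14
M: M0=0, M1=93/14, M2=-171/14, M3=0
seg 0: a=1, c=M0/2=0, d=(M1−M0)/(6·3)=31/84, b=Δ0−h0·(2M0+M1)/6=-149/28
seg 1: a=-5, c=M1/2=93/28, d=(M2−M1)/(6·2)=-11/7, b=Δ1−h1·(2M1+M2)/6=65/14
seg 2: a=5, c=M2/2=-171/28, d=(M3−M2)/(6·1)=57/28, b=Δ2−h2·(2M2+M3)/6=-13/14
t_q=11/2 → seg 2, τ=1/2; S=5+-13/14·τ+-171/28·τ²+57/28·τ³=731/224

  seg 0: a=1 b=-149/28 c=0 d=31/84
  seg 1: a=-5 b=65/14 c=93/28 d=-11/7
  seg 2: a=5 b=-13/14 c=-171/28 d=57/28
S(11/2) = 731/224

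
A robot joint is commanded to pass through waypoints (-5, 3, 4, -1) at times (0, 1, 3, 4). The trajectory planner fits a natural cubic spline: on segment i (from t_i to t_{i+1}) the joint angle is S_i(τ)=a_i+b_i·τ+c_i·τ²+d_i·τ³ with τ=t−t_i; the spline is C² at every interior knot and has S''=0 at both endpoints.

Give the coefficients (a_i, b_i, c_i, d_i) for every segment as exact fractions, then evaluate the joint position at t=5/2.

Δ: Δ0=8, Δ1=1/2, Δ2=-5
row 1: diag=6, rhs=-45; c'=1/3, d'=-15/2
row 2: denom=6−2·1/3=16/3; d'=(-33−2·-15/2)/(16/3)=-27/8
back: M2=-27/8
back: M1=-15/2−1/3·-27/8=-51/8
M: M0=0, M1=-51/8, M2=-27/8, M3=0
seg 0: a=-5, c=M0/2=0, d=(M1−M0)/(6·1)=-17/16, b=Δ0−h0·(2M0+M1)/6=145/16
seg 1: a=3, c=M1/2=-51/16, d=(M2−M1)/(6·2)=1/4, b=Δ1−h1·(2M1+M2)/6=47/8
seg 2: a=4, c=M2/2=-27/16, d=(M3−M2)/(6·1)=9/16, b=Δ2−h2·(2M2+M3)/6=-31/8
t_q=5/2 → seg 1, τ=3/2; S=3+47/8·τ+-51/16·τ²+1/4·τ³=351/64

  seg 0: a=-5 b=145/16 c=0 d=-17/16
  seg 1: a=3 b=47/8 c=-51/16 d=1/4
  seg 2: a=4 b=-31/8 c=-27/16 d=9/16
S(5/2) = 351/64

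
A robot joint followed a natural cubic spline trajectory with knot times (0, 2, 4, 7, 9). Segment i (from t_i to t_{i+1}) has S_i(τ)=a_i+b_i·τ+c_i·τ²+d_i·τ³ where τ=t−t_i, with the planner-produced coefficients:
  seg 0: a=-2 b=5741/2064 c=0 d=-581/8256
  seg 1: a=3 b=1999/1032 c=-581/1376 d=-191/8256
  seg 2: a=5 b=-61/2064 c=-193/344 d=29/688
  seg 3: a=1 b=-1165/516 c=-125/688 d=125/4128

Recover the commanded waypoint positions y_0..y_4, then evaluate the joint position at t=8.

y_0=-2 y_1=3 y_2=5 y_3=1 y_4=-4
S(8) = -1939/1376

y_0 = S_0(0) = a_0 = -2
y_1 = S_1(0) = a_1 = 3
y_2 = S_2(0) = a_2 = 5
y_3 = S_3(0) = a_3 = 1
y_4 = S_3(2) = -4
t_q=8 is in segment 3 (τ=1); S_3(τ)=-1939/1376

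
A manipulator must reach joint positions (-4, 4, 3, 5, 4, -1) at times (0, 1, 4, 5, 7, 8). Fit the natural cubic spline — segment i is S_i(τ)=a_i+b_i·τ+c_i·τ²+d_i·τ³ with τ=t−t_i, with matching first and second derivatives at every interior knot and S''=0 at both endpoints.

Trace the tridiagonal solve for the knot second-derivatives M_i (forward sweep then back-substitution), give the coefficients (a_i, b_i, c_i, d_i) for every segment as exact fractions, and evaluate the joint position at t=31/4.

  seg 0: a=-4 b=3004/321 c=0 d=-436/321
  seg 1: a=4 b=1696/321 c=-436/107 d=707/963
  seg 2: a=3 b=211/321 c=271/107 d=-382/321
  seg 3: a=5 b=691/321 c=-111/107 d=-371/2568
  seg 4: a=4 b=-2395/642 c=-815/428 d=815/1284
S(31/4) = 10923/27392

Δ: Δ0=8, Δ1=-1/3, Δ2=2, Δ3=-1/2, Δ4=-5
row 1: diag=8, rhs=-50; c'=3/8, d'=-25/4
row 2: denom=8−3·3/8=55/8; d'=(14−3·-25/4)/(55/8)=262/55
row 3: denom=6−1·8/55=322/55; d'=(-15−1·262/55)/(322/55)=-1087/322
row 4: denom=6−2·55/161=856/161; d'=(-27−2·-1087/322)/(856/161)=-815/214
back: M4=-815/214
back: M3=-1087/322−55/161·-815/214=-222/107
back: M2=262/55−8/55·-222/107=542/107
back: M1=-25/4−3/8·542/107=-872/107
M: M0=0, M1=-872/107, M2=542/107, M3=-222/107, M4=-815/214, M5=0
seg 0: a=-4, c=M0/2=0, d=(M1−M0)/(6·1)=-436/321, b=Δ0−h0·(2M0+M1)/6=3004/321
seg 1: a=4, c=M1/2=-436/107, d=(M2−M1)/(6·3)=707/963, b=Δ1−h1·(2M1+M2)/6=1696/321
seg 2: a=3, c=M2/2=271/107, d=(M3−M2)/(6·1)=-382/321, b=Δ2−h2·(2M2+M3)/6=211/321
seg 3: a=5, c=M3/2=-111/107, d=(M4−M3)/(6·2)=-371/2568, b=Δ3−h3·(2M3+M4)/6=691/321
seg 4: a=4, c=M4/2=-815/428, d=(M5−M4)/(6·1)=815/1284, b=Δ4−h4·(2M4+M5)/6=-2395/642
t_q=31/4 → seg 4, τ=3/4; S=4+-2395/642·τ+-815/428·τ²+815/1284·τ³=10923/27392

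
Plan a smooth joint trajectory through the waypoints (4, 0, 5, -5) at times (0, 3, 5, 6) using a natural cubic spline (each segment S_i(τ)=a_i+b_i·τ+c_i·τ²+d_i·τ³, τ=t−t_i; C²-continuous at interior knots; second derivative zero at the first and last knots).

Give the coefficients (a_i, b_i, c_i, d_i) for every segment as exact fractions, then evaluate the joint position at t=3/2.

Δ: Δ0=-4/3, Δ1=5/2, Δ2=-10
row 1: diag=10, rhs=23; c'=1/5, d'=23/10
row 2: denom=6−2·1/5=28/5; d'=(-75−2·23/10)/(28/5)=-199/14
back: M2=-199/14
back: M1=23/10−1/5·-199/14=36/7
M: M0=0, M1=36/7, M2=-199/14, M3=0
seg 0: a=4, c=M0/2=0, d=(M1−M0)/(6·3)=2/7, b=Δ0−h0·(2M0+M1)/6=-82/21
seg 1: a=0, c=M1/2=18/7, d=(M2−M1)/(6·2)=-271/168, b=Δ1−h1·(2M1+M2)/6=80/21
seg 2: a=5, c=M2/2=-199/28, d=(M3−M2)/(6·1)=199/84, b=Δ2−h2·(2M2+M3)/6=-221/42
t_q=3/2 → seg 0, τ=3/2; S=4+-82/21·τ+0·τ²+2/7·τ³=-25/28

  seg 0: a=4 b=-82/21 c=0 d=2/7
  seg 1: a=0 b=80/21 c=18/7 d=-271/168
  seg 2: a=5 b=-221/42 c=-199/28 d=199/84
S(3/2) = -25/28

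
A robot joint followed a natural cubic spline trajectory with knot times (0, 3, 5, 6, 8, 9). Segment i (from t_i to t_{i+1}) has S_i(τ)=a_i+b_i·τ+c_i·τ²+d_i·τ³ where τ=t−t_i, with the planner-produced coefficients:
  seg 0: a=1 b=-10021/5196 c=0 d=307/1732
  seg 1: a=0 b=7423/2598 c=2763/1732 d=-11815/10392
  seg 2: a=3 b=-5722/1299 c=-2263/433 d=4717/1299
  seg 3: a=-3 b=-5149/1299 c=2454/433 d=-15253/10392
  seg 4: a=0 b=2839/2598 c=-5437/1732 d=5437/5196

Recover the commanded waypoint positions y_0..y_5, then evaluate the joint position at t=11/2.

y_0=1 y_1=0 y_2=3 y_3=-3 y_4=0 y_5=-1
S(11/2) = -191/3464

y_0 = S_0(0) = a_0 = 1
y_1 = S_1(0) = a_1 = 0
y_2 = S_2(0) = a_2 = 3
y_3 = S_3(0) = a_3 = -3
y_4 = S_4(0) = a_4 = 0
y_5 = S_4(1) = -1
t_q=11/2 is in segment 2 (τ=1/2); S_2(τ)=-191/3464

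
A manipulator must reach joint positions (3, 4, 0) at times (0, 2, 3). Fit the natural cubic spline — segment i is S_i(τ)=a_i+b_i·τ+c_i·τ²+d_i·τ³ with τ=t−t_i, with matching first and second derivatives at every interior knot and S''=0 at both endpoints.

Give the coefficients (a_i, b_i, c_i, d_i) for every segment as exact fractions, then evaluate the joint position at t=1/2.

  seg 0: a=3 b=2 c=0 d=-3/8
  seg 1: a=4 b=-5/2 c=-9/4 d=3/4
S(1/2) = 253/64

Δ: Δ0=1/2, Δ1=-4
row 1: diag=6, rhs=-27; c'=1/6, d'=-9/2
back: M1=-9/2
M: M0=0, M1=-9/2, M2=0
seg 0: a=3, c=M0/2=0, d=(M1−M0)/(6·2)=-3/8, b=Δ0−h0·(2M0+M1)/6=2
seg 1: a=4, c=M1/2=-9/4, d=(M2−M1)/(6·1)=3/4, b=Δ1−h1·(2M1+M2)/6=-5/2
t_q=1/2 → seg 0, τ=1/2; S=3+2·τ+0·τ²+-3/8·τ³=253/64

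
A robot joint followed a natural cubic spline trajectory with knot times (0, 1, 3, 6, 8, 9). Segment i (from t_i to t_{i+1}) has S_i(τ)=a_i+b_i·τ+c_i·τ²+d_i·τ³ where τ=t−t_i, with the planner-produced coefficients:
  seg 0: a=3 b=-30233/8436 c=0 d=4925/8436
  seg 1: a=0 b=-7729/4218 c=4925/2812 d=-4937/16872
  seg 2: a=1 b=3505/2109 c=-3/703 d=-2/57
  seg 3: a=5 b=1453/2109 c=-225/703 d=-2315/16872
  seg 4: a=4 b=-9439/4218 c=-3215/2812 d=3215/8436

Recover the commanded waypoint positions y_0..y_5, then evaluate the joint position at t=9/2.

y_0=3 y_1=0 y_2=1 y_3=5 y_4=4 y_5=1
S(9/2) = 249/74

y_0 = S_0(0) = a_0 = 3
y_1 = S_1(0) = a_1 = 0
y_2 = S_2(0) = a_2 = 1
y_3 = S_3(0) = a_3 = 5
y_4 = S_4(0) = a_4 = 4
y_5 = S_4(1) = 1
t_q=9/2 is in segment 2 (τ=3/2); S_2(τ)=249/74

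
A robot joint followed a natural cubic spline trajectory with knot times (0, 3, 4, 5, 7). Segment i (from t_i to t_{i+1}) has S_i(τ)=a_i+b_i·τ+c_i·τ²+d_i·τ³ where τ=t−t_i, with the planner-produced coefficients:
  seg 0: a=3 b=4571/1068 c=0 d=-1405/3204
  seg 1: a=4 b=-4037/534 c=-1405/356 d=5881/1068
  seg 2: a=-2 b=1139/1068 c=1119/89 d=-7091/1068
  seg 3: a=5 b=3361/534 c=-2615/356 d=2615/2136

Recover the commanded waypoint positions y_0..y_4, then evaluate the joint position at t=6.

y_0=3 y_1=4 y_2=-2 y_3=5 y_4=-2
S(6) = 3683/712

y_0 = S_0(0) = a_0 = 3
y_1 = S_1(0) = a_1 = 4
y_2 = S_2(0) = a_2 = -2
y_3 = S_3(0) = a_3 = 5
y_4 = S_3(2) = -2
t_q=6 is in segment 3 (τ=1); S_3(τ)=3683/712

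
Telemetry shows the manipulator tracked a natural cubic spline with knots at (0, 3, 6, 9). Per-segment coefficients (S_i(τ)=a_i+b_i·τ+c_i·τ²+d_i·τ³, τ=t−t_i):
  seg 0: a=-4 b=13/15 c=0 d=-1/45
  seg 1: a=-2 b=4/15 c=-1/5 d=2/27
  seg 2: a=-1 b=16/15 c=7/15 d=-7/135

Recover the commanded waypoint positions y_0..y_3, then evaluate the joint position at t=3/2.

y_0 = S_0(0) = a_0 = -4
y_1 = S_1(0) = a_1 = -2
y_2 = S_2(0) = a_2 = -1
y_3 = S_2(3) = 5
t_q=3/2 is in segment 0 (τ=3/2); S_0(τ)=-111/40

y_0=-4 y_1=-2 y_2=-1 y_3=5
S(3/2) = -111/40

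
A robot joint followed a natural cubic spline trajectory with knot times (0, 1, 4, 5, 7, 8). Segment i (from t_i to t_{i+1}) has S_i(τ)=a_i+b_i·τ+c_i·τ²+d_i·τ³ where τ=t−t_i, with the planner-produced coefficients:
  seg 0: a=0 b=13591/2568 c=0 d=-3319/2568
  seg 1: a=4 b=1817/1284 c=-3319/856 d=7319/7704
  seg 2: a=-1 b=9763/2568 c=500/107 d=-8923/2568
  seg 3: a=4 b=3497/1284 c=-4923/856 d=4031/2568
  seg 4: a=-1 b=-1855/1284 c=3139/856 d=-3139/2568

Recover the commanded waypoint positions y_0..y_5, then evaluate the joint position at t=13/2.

y_0 = S_0(0) = a_0 = 0
y_1 = S_1(0) = a_1 = 4
y_2 = S_2(0) = a_2 = -1
y_3 = S_3(0) = a_3 = 4
y_4 = S_4(0) = a_4 = -1
y_5 = S_4(1) = 0
t_q=13/2 is in segment 3 (τ=3/2); S_3(τ)=3033/6848

y_0=0 y_1=4 y_2=-1 y_3=4 y_4=-1 y_5=0
S(13/2) = 3033/6848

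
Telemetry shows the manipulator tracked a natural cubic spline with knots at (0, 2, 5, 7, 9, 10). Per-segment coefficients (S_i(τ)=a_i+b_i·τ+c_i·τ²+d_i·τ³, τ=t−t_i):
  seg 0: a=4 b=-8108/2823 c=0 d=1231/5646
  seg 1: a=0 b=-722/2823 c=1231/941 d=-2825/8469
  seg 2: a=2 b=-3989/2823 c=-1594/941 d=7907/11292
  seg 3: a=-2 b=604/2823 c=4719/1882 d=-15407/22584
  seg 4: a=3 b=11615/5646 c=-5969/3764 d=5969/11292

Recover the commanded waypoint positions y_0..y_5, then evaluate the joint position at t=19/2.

y_0=4 y_1=0 y_2=2 y_3=-2 y_4=3 y_5=4
S(19/2) = 111361/30112

y_0 = S_0(0) = a_0 = 4
y_1 = S_1(0) = a_1 = 0
y_2 = S_2(0) = a_2 = 2
y_3 = S_3(0) = a_3 = -2
y_4 = S_4(0) = a_4 = 3
y_5 = S_4(1) = 4
t_q=19/2 is in segment 4 (τ=1/2); S_4(τ)=111361/30112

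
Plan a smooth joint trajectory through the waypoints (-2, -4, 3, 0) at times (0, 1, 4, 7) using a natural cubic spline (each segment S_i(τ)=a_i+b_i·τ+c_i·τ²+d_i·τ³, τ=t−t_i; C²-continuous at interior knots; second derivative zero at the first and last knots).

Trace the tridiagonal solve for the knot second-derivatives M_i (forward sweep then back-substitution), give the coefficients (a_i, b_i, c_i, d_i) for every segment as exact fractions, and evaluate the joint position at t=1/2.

Δ: Δ0=-2, Δ1=7/3, Δ2=-1
row 1: diag=8, rhs=26; c'=3/8, d'=13/4
row 2: denom=12−3·3/8=87/8; d'=(-20−3·13/4)/(87/8)=-238/87
back: M2=-238/87
back: M1=13/4−3/8·-238/87=124/29
M: M0=0, M1=124/29, M2=-238/87, M3=0
seg 0: a=-2, c=M0/2=0, d=(M1−M0)/(6·1)=62/87, b=Δ0−h0·(2M0+M1)/6=-236/87
seg 1: a=-4, c=M1/2=62/29, d=(M2−M1)/(6·3)=-305/783, b=Δ1−h1·(2M1+M2)/6=-50/87
seg 2: a=3, c=M2/2=-119/87, d=(M3−M2)/(6·3)=119/783, b=Δ2−h2·(2M2+M3)/6=151/87
t_q=1/2 → seg 0, τ=1/2; S=-2+-236/87·τ+0·τ²+62/87·τ³=-379/116

  seg 0: a=-2 b=-236/87 c=0 d=62/87
  seg 1: a=-4 b=-50/87 c=62/29 d=-305/783
  seg 2: a=3 b=151/87 c=-119/87 d=119/783
S(1/2) = -379/116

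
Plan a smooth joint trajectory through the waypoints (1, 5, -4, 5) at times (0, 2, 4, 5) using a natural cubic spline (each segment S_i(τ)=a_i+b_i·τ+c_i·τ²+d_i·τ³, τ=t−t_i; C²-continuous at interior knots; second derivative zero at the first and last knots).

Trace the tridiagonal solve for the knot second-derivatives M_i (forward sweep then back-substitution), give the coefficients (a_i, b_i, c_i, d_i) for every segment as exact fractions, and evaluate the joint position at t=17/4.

  seg 0: a=1 b=5 c=0 d=-3/4
  seg 1: a=5 b=-4 c=-9/2 d=17/8
  seg 2: a=-4 b=7/2 c=33/4 d=-11/4
S(17/4) = -679/256

Δ: Δ0=2, Δ1=-9/2, Δ2=9
row 1: diag=8, rhs=-39; c'=1/4, d'=-39/8
row 2: denom=6−2·1/4=11/2; d'=(81−2·-39/8)/(11/2)=33/2
back: M2=33/2
back: M1=-39/8−1/4·33/2=-9
M: M0=0, M1=-9, M2=33/2, M3=0
seg 0: a=1, c=M0/2=0, d=(M1−M0)/(6·2)=-3/4, b=Δ0−h0·(2M0+M1)/6=5
seg 1: a=5, c=M1/2=-9/2, d=(M2−M1)/(6·2)=17/8, b=Δ1−h1·(2M1+M2)/6=-4
seg 2: a=-4, c=M2/2=33/4, d=(M3−M2)/(6·1)=-11/4, b=Δ2−h2·(2M2+M3)/6=7/2
t_q=17/4 → seg 2, τ=1/4; S=-4+7/2·τ+33/4·τ²+-11/4·τ³=-679/256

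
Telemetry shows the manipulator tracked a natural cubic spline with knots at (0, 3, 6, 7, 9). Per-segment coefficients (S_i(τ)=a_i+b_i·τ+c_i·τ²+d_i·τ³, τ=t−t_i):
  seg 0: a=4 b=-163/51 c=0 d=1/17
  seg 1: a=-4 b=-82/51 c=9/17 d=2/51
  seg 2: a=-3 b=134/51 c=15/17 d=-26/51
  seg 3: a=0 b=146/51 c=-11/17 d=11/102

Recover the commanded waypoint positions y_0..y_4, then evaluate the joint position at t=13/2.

y_0=4 y_1=-4 y_2=-3 y_3=0 y_4=4
S(13/2) = -26/17

y_0 = S_0(0) = a_0 = 4
y_1 = S_1(0) = a_1 = -4
y_2 = S_2(0) = a_2 = -3
y_3 = S_3(0) = a_3 = 0
y_4 = S_3(2) = 4
t_q=13/2 is in segment 2 (τ=1/2); S_2(τ)=-26/17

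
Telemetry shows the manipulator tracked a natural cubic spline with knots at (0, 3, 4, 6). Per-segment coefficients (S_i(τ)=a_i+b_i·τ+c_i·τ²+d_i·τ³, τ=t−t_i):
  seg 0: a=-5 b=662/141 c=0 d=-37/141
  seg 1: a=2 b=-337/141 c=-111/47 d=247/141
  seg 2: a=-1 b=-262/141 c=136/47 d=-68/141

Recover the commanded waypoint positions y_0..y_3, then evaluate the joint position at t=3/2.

y_0 = S_0(0) = a_0 = -5
y_1 = S_1(0) = a_1 = 2
y_2 = S_2(0) = a_2 = -1
y_3 = S_2(2) = 3
t_q=3/2 is in segment 0 (τ=3/2); S_0(τ)=435/376

y_0=-5 y_1=2 y_2=-1 y_3=3
S(3/2) = 435/376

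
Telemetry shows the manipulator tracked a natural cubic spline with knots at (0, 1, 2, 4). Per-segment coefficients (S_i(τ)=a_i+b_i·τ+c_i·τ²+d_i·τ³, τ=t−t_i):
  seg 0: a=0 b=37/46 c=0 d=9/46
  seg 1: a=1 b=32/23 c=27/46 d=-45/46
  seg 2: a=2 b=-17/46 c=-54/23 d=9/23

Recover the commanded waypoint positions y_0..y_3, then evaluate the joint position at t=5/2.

y_0=0 y_1=1 y_2=2 y_3=-5
S(5/2) = 235/184

y_0 = S_0(0) = a_0 = 0
y_1 = S_1(0) = a_1 = 1
y_2 = S_2(0) = a_2 = 2
y_3 = S_2(2) = -5
t_q=5/2 is in segment 2 (τ=1/2); S_2(τ)=235/184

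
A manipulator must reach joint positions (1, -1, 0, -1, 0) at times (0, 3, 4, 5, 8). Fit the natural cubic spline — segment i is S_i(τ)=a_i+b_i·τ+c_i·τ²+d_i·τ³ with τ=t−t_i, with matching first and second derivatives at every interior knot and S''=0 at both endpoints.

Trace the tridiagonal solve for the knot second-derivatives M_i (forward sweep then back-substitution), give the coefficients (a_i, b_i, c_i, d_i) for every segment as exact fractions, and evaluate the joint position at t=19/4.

  seg 0: a=1 b=-367/240 c=0 d=23/240
  seg 1: a=-1 b=127/120 c=69/80 d=-221/240
  seg 2: a=0 b=1/48 c=-19/10 d=211/240
  seg 3: a=-1 b=-137/120 c=59/80 d=-59/720
S(19/4) = -3493/5120

Δ: Δ0=-2/3, Δ1=1, Δ2=-1, Δ3=1/3
row 1: diag=8, rhs=10; c'=1/8, d'=5/4
row 2: denom=4−1·1/8=31/8; d'=(-12−1·5/4)/(31/8)=-106/31
row 3: denom=8−1·8/31=240/31; d'=(8−1·-106/31)/(240/31)=59/40
back: M3=59/40
back: M2=-106/31−8/31·59/40=-19/5
back: M1=5/4−1/8·-19/5=69/40
M: M0=0, M1=69/40, M2=-19/5, M3=59/40, M4=0
seg 0: a=1, c=M0/2=0, d=(M1−M0)/(6·3)=23/240, b=Δ0−h0·(2M0+M1)/6=-367/240
seg 1: a=-1, c=M1/2=69/80, d=(M2−M1)/(6·1)=-221/240, b=Δ1−h1·(2M1+M2)/6=127/120
seg 2: a=0, c=M2/2=-19/10, d=(M3−M2)/(6·1)=211/240, b=Δ2−h2·(2M2+M3)/6=1/48
seg 3: a=-1, c=M3/2=59/80, d=(M4−M3)/(6·3)=-59/720, b=Δ3−h3·(2M3+M4)/6=-137/120
t_q=19/4 → seg 2, τ=3/4; S=0+1/48·τ+-19/10·τ²+211/240·τ³=-3493/5120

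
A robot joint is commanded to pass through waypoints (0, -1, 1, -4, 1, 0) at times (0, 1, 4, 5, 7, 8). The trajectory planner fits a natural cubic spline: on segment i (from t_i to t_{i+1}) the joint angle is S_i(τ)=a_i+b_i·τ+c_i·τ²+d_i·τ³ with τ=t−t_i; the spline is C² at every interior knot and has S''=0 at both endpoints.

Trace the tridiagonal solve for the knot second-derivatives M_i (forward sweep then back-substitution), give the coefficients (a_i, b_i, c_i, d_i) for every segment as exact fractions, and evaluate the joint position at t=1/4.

Δ: Δ0=-1, Δ1=2/3, Δ2=-5, Δ3=5/2, Δ4=-1
row 1: diag=8, rhs=10; c'=3/8, d'=5/4
row 2: denom=8−3·3/8=55/8; d'=(-34−3·5/4)/(55/8)=-302/55
row 3: denom=6−1·8/55=322/55; d'=(45−1·-302/55)/(322/55)=2777/322
row 4: denom=6−2·55/161=856/161; d'=(-21−2·2777/322)/(856/161)=-3079/428
back: M4=-3079/428
back: M3=2777/322−55/161·-3079/428=4743/428
back: M2=-302/55−8/55·4743/428=-760/107
back: M1=5/4−3/8·-760/107=1675/428
M: M0=0, M1=1675/428, M2=-760/107, M3=4743/428, M4=-3079/428, M5=0
seg 0: a=0, c=M0/2=0, d=(M1−M0)/(6·1)=1675/2568, b=Δ0−h0·(2M0+M1)/6=-4243/2568
seg 1: a=-1, c=M1/2=1675/856, d=(M2−M1)/(6·3)=-4715/7704, b=Δ1−h1·(2M1+M2)/6=391/1284
seg 2: a=1, c=M2/2=-380/107, d=(M3−M2)/(6·1)=7783/2568, b=Δ2−h2·(2M2+M3)/6=-11503/2568
seg 3: a=-4, c=M3/2=4743/856, d=(M4−M3)/(6·2)=-3911/2568, b=Δ3−h3·(2M3+M4)/6=-3197/1284
seg 4: a=1, c=M4/2=-3079/856, d=(M5−M4)/(6·1)=3079/2568, b=Δ4−h4·(2M4+M5)/6=1795/1284
t_q=1/4 → seg 0, τ=1/4; S=0+-4243/2568·τ+0·τ²+1675/2568·τ³=-22071/54784

  seg 0: a=0 b=-4243/2568 c=0 d=1675/2568
  seg 1: a=-1 b=391/1284 c=1675/856 d=-4715/7704
  seg 2: a=1 b=-11503/2568 c=-380/107 d=7783/2568
  seg 3: a=-4 b=-3197/1284 c=4743/856 d=-3911/2568
  seg 4: a=1 b=1795/1284 c=-3079/856 d=3079/2568
S(1/4) = -22071/54784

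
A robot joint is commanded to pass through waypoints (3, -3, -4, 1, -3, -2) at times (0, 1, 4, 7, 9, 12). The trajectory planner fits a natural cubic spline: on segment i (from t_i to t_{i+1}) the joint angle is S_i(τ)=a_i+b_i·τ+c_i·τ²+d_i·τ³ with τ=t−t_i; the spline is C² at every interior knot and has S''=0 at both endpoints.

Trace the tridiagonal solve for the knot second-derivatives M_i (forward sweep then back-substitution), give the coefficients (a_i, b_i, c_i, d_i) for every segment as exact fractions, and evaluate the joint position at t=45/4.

Δ: Δ0=-6, Δ1=-1/3, Δ2=5/3, Δ3=-2, Δ4=1/3
row 1: diag=8, rhs=34; c'=3/8, d'=17/4
row 2: denom=12−3·3/8=87/8; d'=(12−3·17/4)/(87/8)=-2/29
row 3: denom=10−3·8/29=266/29; d'=(-22−3·-2/29)/(266/29)=-316/133
row 4: denom=10−2·29/133=1272/133; d'=(14−2·-316/133)/(1272/133)=1247/636
back: M4=1247/636
back: M3=-316/133−29/133·1247/636=-1783/636
back: M2=-2/29−8/29·-1783/636=112/159
back: M1=17/4−3/8·112/159=845/212
M: M0=0, M1=845/212, M2=112/159, M3=-1783/636, M4=1247/636, M5=0
seg 0: a=3, c=M0/2=0, d=(M1−M0)/(6·1)=845/1272, b=Δ0−h0·(2M0+M1)/6=-8477/1272
seg 1: a=-3, c=M1/2=845/424, d=(M2−M1)/(6·3)=-2087/11448, b=Δ1−h1·(2M1+M2)/6=-2971/636
seg 2: a=-4, c=M2/2=56/159, d=(M3−M2)/(6·3)=-2231/11448, b=Δ2−h2·(2M2+M3)/6=3007/1272
seg 3: a=1, c=M3/2=-1783/1272, d=(M4−M3)/(6·2)=505/1272, b=Δ3−h3·(2M3+M4)/6=-499/636
seg 4: a=-3, c=M4/2=1247/1272, d=(M5−M4)/(6·3)=-1247/11448, b=Δ4−h4·(2M4+M5)/6=-345/212
t_q=45/4 → seg 4, τ=9/4; S=-3+-345/212·τ+1247/1272·τ²+-1247/11448·τ³=-79761/27136

  seg 0: a=3 b=-8477/1272 c=0 d=845/1272
  seg 1: a=-3 b=-2971/636 c=845/424 d=-2087/11448
  seg 2: a=-4 b=3007/1272 c=56/159 d=-2231/11448
  seg 3: a=1 b=-499/636 c=-1783/1272 d=505/1272
  seg 4: a=-3 b=-345/212 c=1247/1272 d=-1247/11448
S(45/4) = -79761/27136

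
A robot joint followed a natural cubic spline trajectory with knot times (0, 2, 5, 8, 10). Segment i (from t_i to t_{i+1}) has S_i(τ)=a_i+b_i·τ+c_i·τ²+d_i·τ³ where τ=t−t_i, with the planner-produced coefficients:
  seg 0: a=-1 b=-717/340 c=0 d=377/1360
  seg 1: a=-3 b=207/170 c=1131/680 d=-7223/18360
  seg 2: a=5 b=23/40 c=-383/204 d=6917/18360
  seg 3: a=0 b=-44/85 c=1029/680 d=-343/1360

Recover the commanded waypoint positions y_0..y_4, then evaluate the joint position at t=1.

y_0=-1 y_1=-3 y_2=5 y_3=0 y_4=3
S(1) = -3851/1360

y_0 = S_0(0) = a_0 = -1
y_1 = S_1(0) = a_1 = -3
y_2 = S_2(0) = a_2 = 5
y_3 = S_3(0) = a_3 = 0
y_4 = S_3(2) = 3
t_q=1 is in segment 0 (τ=1); S_0(τ)=-3851/1360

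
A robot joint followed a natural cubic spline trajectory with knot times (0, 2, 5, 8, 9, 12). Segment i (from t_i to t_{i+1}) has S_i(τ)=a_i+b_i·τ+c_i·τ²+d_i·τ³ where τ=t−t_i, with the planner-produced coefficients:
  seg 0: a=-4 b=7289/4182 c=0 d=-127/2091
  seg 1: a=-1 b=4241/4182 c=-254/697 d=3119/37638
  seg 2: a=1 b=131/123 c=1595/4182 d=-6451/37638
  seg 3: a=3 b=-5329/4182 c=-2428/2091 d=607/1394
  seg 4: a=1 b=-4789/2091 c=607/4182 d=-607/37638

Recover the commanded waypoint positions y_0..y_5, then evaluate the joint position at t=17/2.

y_0=-4 y_1=-1 y_2=1 y_3=3 y_4=1 y_5=-5
S(17/2) = 71161/33456

y_0 = S_0(0) = a_0 = -4
y_1 = S_1(0) = a_1 = -1
y_2 = S_2(0) = a_2 = 1
y_3 = S_3(0) = a_3 = 3
y_4 = S_4(0) = a_4 = 1
y_5 = S_4(3) = -5
t_q=17/2 is in segment 3 (τ=1/2); S_3(τ)=71161/33456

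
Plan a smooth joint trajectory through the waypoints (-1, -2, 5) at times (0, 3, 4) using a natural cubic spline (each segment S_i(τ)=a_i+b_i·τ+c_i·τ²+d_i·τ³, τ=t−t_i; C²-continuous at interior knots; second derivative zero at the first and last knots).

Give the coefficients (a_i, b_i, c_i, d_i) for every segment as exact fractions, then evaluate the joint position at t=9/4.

Δ: Δ0=-1/3, Δ1=7
row 1: diag=8, rhs=44; c'=1/8, d'=11/2
back: M1=11/2
M: M0=0, M1=11/2, M2=0
seg 0: a=-1, c=M0/2=0, d=(M1−M0)/(6·3)=11/36, b=Δ0−h0·(2M0+M1)/6=-37/12
seg 1: a=-2, c=M1/2=11/4, d=(M2−M1)/(6·1)=-11/12, b=Δ1−h1·(2M1+M2)/6=31/6
t_q=9/4 → seg 0, τ=9/4; S=-1+-37/12·τ+0·τ²+11/36·τ³=-1141/256

  seg 0: a=-1 b=-37/12 c=0 d=11/36
  seg 1: a=-2 b=31/6 c=11/4 d=-11/12
S(9/4) = -1141/256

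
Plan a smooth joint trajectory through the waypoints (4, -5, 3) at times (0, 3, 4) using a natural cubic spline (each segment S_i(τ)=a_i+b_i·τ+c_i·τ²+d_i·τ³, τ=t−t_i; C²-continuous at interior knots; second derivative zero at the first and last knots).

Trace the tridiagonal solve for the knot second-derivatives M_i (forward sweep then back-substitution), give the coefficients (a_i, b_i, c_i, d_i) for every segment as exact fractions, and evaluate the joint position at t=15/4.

  seg 0: a=4 b=-57/8 c=0 d=11/24
  seg 1: a=-5 b=21/4 c=33/8 d=-11/8
S(15/4) = 347/512

Δ: Δ0=-3, Δ1=8
row 1: diag=8, rhs=66; c'=1/8, d'=33/4
back: M1=33/4
M: M0=0, M1=33/4, M2=0
seg 0: a=4, c=M0/2=0, d=(M1−M0)/(6·3)=11/24, b=Δ0−h0·(2M0+M1)/6=-57/8
seg 1: a=-5, c=M1/2=33/8, d=(M2−M1)/(6·1)=-11/8, b=Δ1−h1·(2M1+M2)/6=21/4
t_q=15/4 → seg 1, τ=3/4; S=-5+21/4·τ+33/8·τ²+-11/8·τ³=347/512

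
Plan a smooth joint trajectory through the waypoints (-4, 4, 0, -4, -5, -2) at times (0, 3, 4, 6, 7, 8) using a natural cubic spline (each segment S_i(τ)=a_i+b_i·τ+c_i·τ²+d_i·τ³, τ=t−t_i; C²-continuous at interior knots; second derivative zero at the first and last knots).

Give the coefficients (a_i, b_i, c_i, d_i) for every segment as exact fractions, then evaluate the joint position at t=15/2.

Δ: Δ0=8/3, Δ1=-4, Δ2=-2, Δ3=-1, Δ4=3
row 1: diag=8, rhs=-40; c'=1/8, d'=-5
row 2: denom=6−1·1/8=47/8; d'=(12−1·-5)/(47/8)=136/47
row 3: denom=6−2·16/47=250/47; d'=(6−2·136/47)/(250/47)=1/25
row 4: denom=4−1·47/250=953/250; d'=(24−1·1/25)/(953/250)=5990/953
back: M4=5990/953
back: M3=1/25−47/250·5990/953=-1088/953
back: M2=136/47−16/47·-1088/953=3128/953
back: M1=-5−1/8·3128/953=-5156/953
M: M0=0, M1=-5156/953, M2=3128/953, M3=-1088/953, M4=5990/953, M5=0
seg 0: a=-4, c=M0/2=0, d=(M1−M0)/(6·3)=-2578/8577, b=Δ0−h0·(2M0+M1)/6=15358/2859
seg 1: a=4, c=M1/2=-2578/953, d=(M2−M1)/(6·1)=4142/2859, b=Δ1−h1·(2M1+M2)/6=-7844/2859
seg 2: a=0, c=M2/2=1564/953, d=(M3−M2)/(6·2)=-1054/2859, b=Δ2−h2·(2M2+M3)/6=-10886/2859
seg 3: a=-4, c=M3/2=-544/953, d=(M4−M3)/(6·1)=3539/2859, b=Δ3−h3·(2M3+M4)/6=-4766/2859
seg 4: a=-5, c=M4/2=2995/953, d=(M5−M4)/(6·1)=-2995/2859, b=Δ4−h4·(2M4+M5)/6=2587/2859
t_q=15/2 → seg 4, τ=1/2; S=-5+2587/2859·τ+2995/953·τ²+-2995/2859·τ³=-29679/7624

  seg 0: a=-4 b=15358/2859 c=0 d=-2578/8577
  seg 1: a=4 b=-7844/2859 c=-2578/953 d=4142/2859
  seg 2: a=0 b=-10886/2859 c=1564/953 d=-1054/2859
  seg 3: a=-4 b=-4766/2859 c=-544/953 d=3539/2859
  seg 4: a=-5 b=2587/2859 c=2995/953 d=-2995/2859
S(15/2) = -29679/7624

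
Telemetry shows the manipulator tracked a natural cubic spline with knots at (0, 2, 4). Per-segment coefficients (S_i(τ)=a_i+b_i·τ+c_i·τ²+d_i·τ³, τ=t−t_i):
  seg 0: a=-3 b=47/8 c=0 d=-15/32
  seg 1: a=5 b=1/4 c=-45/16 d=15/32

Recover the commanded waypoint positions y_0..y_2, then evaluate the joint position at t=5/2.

y_0=-3 y_1=5 y_2=-2
S(5/2) = 1147/256

y_0 = S_0(0) = a_0 = -3
y_1 = S_1(0) = a_1 = 5
y_2 = S_1(2) = -2
t_q=5/2 is in segment 1 (τ=1/2); S_1(τ)=1147/256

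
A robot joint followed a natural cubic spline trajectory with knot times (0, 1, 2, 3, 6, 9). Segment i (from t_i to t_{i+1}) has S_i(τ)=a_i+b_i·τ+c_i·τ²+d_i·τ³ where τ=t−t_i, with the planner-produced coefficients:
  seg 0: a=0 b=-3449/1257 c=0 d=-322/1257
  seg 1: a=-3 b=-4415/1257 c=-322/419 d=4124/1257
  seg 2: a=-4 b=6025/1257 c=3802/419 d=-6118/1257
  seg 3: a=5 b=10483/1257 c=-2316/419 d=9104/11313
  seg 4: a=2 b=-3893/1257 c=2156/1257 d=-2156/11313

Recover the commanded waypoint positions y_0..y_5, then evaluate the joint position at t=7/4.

y_0 = S_0(0) = a_0 = 0
y_1 = S_1(0) = a_1 = -3
y_2 = S_2(0) = a_2 = -4
y_3 = S_3(0) = a_3 = 5
y_4 = S_4(0) = a_4 = 2
y_5 = S_4(3) = 3
t_q=7/4 is in segment 1 (τ=3/4); S_1(τ)=-31391/6704

y_0=0 y_1=-3 y_2=-4 y_3=5 y_4=2 y_5=3
S(7/4) = -31391/6704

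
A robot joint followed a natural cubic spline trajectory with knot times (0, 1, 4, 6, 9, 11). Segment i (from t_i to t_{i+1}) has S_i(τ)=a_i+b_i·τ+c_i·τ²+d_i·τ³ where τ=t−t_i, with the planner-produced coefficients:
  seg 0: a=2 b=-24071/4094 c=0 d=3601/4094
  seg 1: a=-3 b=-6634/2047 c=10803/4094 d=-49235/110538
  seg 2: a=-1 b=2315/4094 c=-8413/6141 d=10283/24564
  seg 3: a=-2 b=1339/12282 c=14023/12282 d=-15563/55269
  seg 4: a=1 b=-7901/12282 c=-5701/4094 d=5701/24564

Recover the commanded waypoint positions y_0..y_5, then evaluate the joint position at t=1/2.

y_0 = S_0(0) = a_0 = 2
y_1 = S_1(0) = a_1 = -3
y_2 = S_2(0) = a_2 = -1
y_3 = S_3(0) = a_3 = -2
y_4 = S_4(0) = a_4 = 1
y_5 = S_4(2) = -4
t_q=1/2 is in segment 0 (τ=1/2); S_0(τ)=-27179/32752

y_0=2 y_1=-3 y_2=-1 y_3=-2 y_4=1 y_5=-4
S(1/2) = -27179/32752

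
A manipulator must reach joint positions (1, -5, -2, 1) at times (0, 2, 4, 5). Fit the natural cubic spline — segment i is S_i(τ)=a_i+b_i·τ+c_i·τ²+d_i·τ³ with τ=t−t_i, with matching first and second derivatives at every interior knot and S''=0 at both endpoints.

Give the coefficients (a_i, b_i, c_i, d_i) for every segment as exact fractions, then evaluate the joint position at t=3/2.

  seg 0: a=1 b=-45/11 c=0 d=3/11
  seg 1: a=-5 b=-9/11 c=18/11 d=-21/88
  seg 2: a=-2 b=63/22 c=9/44 d=-3/44
S(3/2) = -371/88

Δ: Δ0=-3, Δ1=3/2, Δ2=3
row 1: diag=8, rhs=27; c'=1/4, d'=27/8
row 2: denom=6−2·1/4=11/2; d'=(9−2·27/8)/(11/2)=9/22
back: M2=9/22
back: M1=27/8−1/4·9/22=36/11
M: M0=0, M1=36/11, M2=9/22, M3=0
seg 0: a=1, c=M0/2=0, d=(M1−M0)/(6·2)=3/11, b=Δ0−h0·(2M0+M1)/6=-45/11
seg 1: a=-5, c=M1/2=18/11, d=(M2−M1)/(6·2)=-21/88, b=Δ1−h1·(2M1+M2)/6=-9/11
seg 2: a=-2, c=M2/2=9/44, d=(M3−M2)/(6·1)=-3/44, b=Δ2−h2·(2M2+M3)/6=63/22
t_q=3/2 → seg 0, τ=3/2; S=1+-45/11·τ+0·τ²+3/11·τ³=-371/88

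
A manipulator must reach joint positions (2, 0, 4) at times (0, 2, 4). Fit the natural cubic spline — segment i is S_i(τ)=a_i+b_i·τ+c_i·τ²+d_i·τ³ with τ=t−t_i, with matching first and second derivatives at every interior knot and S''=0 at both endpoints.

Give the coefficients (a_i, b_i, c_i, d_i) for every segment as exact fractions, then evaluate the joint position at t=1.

Δ: Δ0=-1, Δ1=2
row 1: diag=8, rhs=18; c'=1/4, d'=9/4
back: M1=9/4
M: M0=0, M1=9/4, M2=0
seg 0: a=2, c=M0/2=0, d=(M1−M0)/(6·2)=3/16, b=Δ0−h0·(2M0+M1)/6=-7/4
seg 1: a=0, c=M1/2=9/8, d=(M2−M1)/(6·2)=-3/16, b=Δ1−h1·(2M1+M2)/6=1/2
t_q=1 → seg 0, τ=1; S=2+-7/4·τ+0·τ²+3/16·τ³=7/16

  seg 0: a=2 b=-7/4 c=0 d=3/16
  seg 1: a=0 b=1/2 c=9/8 d=-3/16
S(1) = 7/16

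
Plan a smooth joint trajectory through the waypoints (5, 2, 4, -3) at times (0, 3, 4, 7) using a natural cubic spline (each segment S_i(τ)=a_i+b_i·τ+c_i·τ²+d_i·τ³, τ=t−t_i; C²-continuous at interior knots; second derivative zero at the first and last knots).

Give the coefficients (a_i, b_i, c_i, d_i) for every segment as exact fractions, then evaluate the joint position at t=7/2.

Δ: Δ0=-1, Δ1=2, Δ2=-7/3
row 1: diag=8, rhs=18; c'=1/8, d'=9/4
row 2: denom=8−1·1/8=63/8; d'=(-26−1·9/4)/(63/8)=-226/63
back: M2=-226/63
back: M1=9/4−1/8·-226/63=170/63
M: M0=0, M1=170/63, M2=-226/63, M3=0
seg 0: a=5, c=M0/2=0, d=(M1−M0)/(6·3)=85/567, b=Δ0−h0·(2M0+M1)/6=-148/63
seg 1: a=2, c=M1/2=85/63, d=(M2−M1)/(6·1)=-22/21, b=Δ1−h1·(2M1+M2)/6=107/63
seg 2: a=4, c=M2/2=-113/63, d=(M3−M2)/(6·3)=113/567, b=Δ2−h2·(2M2+M3)/6=79/63
t_q=7/2 → seg 1, τ=1/2; S=2+107/63·τ+85/63·τ²+-22/21·τ³=55/18

  seg 0: a=5 b=-148/63 c=0 d=85/567
  seg 1: a=2 b=107/63 c=85/63 d=-22/21
  seg 2: a=4 b=79/63 c=-113/63 d=113/567
S(7/2) = 55/18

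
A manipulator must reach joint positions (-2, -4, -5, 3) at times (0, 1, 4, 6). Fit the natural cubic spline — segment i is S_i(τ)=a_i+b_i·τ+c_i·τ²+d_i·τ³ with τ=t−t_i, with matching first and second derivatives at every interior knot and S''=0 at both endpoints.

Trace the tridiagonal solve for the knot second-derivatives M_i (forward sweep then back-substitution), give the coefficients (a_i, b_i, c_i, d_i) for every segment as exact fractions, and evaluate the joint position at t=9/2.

Δ: Δ0=-2, Δ1=-1/3, Δ2=4
row 1: diag=8, rhs=10; c'=3/8, d'=5/4
row 2: denom=10−3·3/8=71/8; d'=(26−3·5/4)/(71/8)=178/71
back: M2=178/71
back: M1=5/4−3/8·178/71=22/71
M: M0=0, M1=22/71, M2=178/71, M3=0
seg 0: a=-2, c=M0/2=0, d=(M1−M0)/(6·1)=11/213, b=Δ0−h0·(2M0+M1)/6=-437/213
seg 1: a=-4, c=M1/2=11/71, d=(M2−M1)/(6·3)=26/213, b=Δ1−h1·(2M1+M2)/6=-404/213
seg 2: a=-5, c=M2/2=89/71, d=(M3−M2)/(6·2)=-89/426, b=Δ2−h2·(2M2+M3)/6=496/213
t_q=9/2 → seg 2, τ=1/2; S=-5+496/213·τ+89/71·τ²+-89/426·τ³=-4031/1136

  seg 0: a=-2 b=-437/213 c=0 d=11/213
  seg 1: a=-4 b=-404/213 c=11/71 d=26/213
  seg 2: a=-5 b=496/213 c=89/71 d=-89/426
S(9/2) = -4031/1136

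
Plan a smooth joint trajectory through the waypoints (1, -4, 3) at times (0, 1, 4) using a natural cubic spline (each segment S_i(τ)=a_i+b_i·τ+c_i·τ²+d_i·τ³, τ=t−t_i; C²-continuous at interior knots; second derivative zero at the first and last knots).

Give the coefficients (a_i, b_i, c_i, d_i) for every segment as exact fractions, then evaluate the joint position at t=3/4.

  seg 0: a=1 b=-71/12 c=0 d=11/12
  seg 1: a=-4 b=-19/6 c=11/4 d=-11/36
S(3/4) = -781/256

Δ: Δ0=-5, Δ1=7/3
row 1: diag=8, rhs=44; c'=3/8, d'=11/2
back: M1=11/2
M: M0=0, M1=11/2, M2=0
seg 0: a=1, c=M0/2=0, d=(M1−M0)/(6·1)=11/12, b=Δ0−h0·(2M0+M1)/6=-71/12
seg 1: a=-4, c=M1/2=11/4, d=(M2−M1)/(6·3)=-11/36, b=Δ1−h1·(2M1+M2)/6=-19/6
t_q=3/4 → seg 0, τ=3/4; S=1+-71/12·τ+0·τ²+11/12·τ³=-781/256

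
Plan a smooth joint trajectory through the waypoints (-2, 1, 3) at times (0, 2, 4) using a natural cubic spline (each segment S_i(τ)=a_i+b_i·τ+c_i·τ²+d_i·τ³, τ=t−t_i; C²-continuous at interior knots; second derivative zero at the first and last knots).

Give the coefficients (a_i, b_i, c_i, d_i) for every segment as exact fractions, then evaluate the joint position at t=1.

  seg 0: a=-2 b=13/8 c=0 d=-1/32
  seg 1: a=1 b=5/4 c=-3/16 d=1/32
S(1) = -13/32

Δ: Δ0=3/2, Δ1=1
row 1: diag=8, rhs=-3; c'=1/4, d'=-3/8
back: M1=-3/8
M: M0=0, M1=-3/8, M2=0
seg 0: a=-2, c=M0/2=0, d=(M1−M0)/(6·2)=-1/32, b=Δ0−h0·(2M0+M1)/6=13/8
seg 1: a=1, c=M1/2=-3/16, d=(M2−M1)/(6·2)=1/32, b=Δ1−h1·(2M1+M2)/6=5/4
t_q=1 → seg 0, τ=1; S=-2+13/8·τ+0·τ²+-1/32·τ³=-13/32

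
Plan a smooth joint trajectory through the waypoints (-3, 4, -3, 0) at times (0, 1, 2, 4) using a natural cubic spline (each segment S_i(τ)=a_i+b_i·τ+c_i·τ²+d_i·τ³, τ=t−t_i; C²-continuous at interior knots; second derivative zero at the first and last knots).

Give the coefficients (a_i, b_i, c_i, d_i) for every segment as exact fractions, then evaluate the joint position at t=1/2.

  seg 0: a=-3 b=507/46 c=0 d=-185/46
  seg 1: a=4 b=-24/23 c=-555/46 d=281/46
  seg 2: a=-3 b=-315/46 c=144/23 d=-24/23
S(1/2) = 739/368

Δ: Δ0=7, Δ1=-7, Δ2=3/2
row 1: diag=4, rhs=-84; c'=1/4, d'=-21
row 2: denom=6−1·1/4=23/4; d'=(51−1·-21)/(23/4)=288/23
back: M2=288/23
back: M1=-21−1/4·288/23=-555/23
M: M0=0, M1=-555/23, M2=288/23, M3=0
seg 0: a=-3, c=M0/2=0, d=(M1−M0)/(6·1)=-185/46, b=Δ0−h0·(2M0+M1)/6=507/46
seg 1: a=4, c=M1/2=-555/46, d=(M2−M1)/(6·1)=281/46, b=Δ1−h1·(2M1+M2)/6=-24/23
seg 2: a=-3, c=M2/2=144/23, d=(M3−M2)/(6·2)=-24/23, b=Δ2−h2·(2M2+M3)/6=-315/46
t_q=1/2 → seg 0, τ=1/2; S=-3+507/46·τ+0·τ²+-185/46·τ³=739/368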